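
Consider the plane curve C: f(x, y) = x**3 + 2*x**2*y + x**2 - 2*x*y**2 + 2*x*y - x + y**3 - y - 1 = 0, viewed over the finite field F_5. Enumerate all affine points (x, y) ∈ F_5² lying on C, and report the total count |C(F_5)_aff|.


Affine F_5-points: {(0, 2), (1, 0), (3, 1), (4, 0)}; count = 4.

For each of the 25 pairs (x, y) ∈ F_5², evaluate f(x, y) mod 5. Record the zeros.
  x = 0: [0↦4, 1↦4, 2↦0, 3↦3, 4↦4]  zeros at y ∈ {2}
  x = 1: [0↦0, 1↦2, 2↦1, 3↦3, 4↦4]  zeros at y ∈ {0}
  x = 2: [0↦4, 1↦2, 2↦3, 3↦3, 4↦3]  zeros at y ∈ ∅
  x = 3: [0↦2, 1↦0, 2↦2, 3↦4, 4↦2]  zeros at y ∈ {1}
  x = 4: [0↦0, 1↦2, 2↦4, 3↦2, 4↦2]  zeros at y ∈ {0}
Collecting zeros: affine points = {(0, 2), (1, 0), (3, 1), (4, 0)}.
Total count |C(F_5)_aff| = 4.


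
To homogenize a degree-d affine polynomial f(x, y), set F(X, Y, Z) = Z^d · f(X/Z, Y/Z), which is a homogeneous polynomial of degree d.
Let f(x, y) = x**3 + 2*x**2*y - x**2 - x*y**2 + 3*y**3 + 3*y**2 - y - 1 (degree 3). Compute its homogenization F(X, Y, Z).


F(X, Y, Z) = X**3 + 2*X**2*Y - X**2*Z - X*Y**2 + 3*Y**3 + 3*Y**2*Z - Y*Z**2 - Z**3

deg(f) = 3.
Substitute x = X/Z, y = Y/Z into f, then multiply by Z^3.
  monomial 1·x^3·y^0 ↦ 1·X^3·Y^0·Z^0.
  monomial 2·x^2·y^1 ↦ 2·X^2·Y^1·Z^0.
  monomial -1·x^2·y^0 ↦ -1·X^2·Y^0·Z^1.
  monomial -1·x^1·y^2 ↦ -1·X^1·Y^2·Z^0.
  monomial 3·x^0·y^3 ↦ 3·X^0·Y^3·Z^0.
  monomial 3·x^0·y^2 ↦ 3·X^0·Y^2·Z^1.
  monomial -1·x^0·y^1 ↦ -1·X^0·Y^1·Z^2.
  monomial -1·x^0·y^0 ↦ -1·X^0·Y^0·Z^3.
Collecting: F(X, Y, Z) = X**3 + 2*X**2*Y - X**2*Z - X*Y**2 + 3*Y**3 + 3*Y**2*Z - Y*Z**2 - Z**3.


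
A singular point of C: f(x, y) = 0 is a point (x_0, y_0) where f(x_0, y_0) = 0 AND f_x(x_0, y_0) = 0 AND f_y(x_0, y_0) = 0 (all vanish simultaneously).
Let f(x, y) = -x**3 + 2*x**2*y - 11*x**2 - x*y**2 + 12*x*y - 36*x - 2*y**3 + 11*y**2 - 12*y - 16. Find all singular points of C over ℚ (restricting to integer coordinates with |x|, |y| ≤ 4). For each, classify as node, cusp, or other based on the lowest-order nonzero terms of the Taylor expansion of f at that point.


Singular points: {(-2, 2)}; classification: node.

Compute partial derivatives:
  f_x = -3*x**2 + 4*x*y - 22*x - y**2 + 12*y - 36.
  f_y = 2*x**2 - 2*x*y + 12*x - 6*y**2 + 22*y - 12.
Scan x_0 ∈ {−4, ..., 4}. For each x_0, f_y(x_0, y) is a polynomial in y; find its integer roots y ∈ {−4, ..., 4}, then test f_x and f at those candidates.
  x = -4: f_y(-4, y) = -6*y**2 + 30*y - 28; no integer root y with |y| ≤ 4.
  x = -3: f_y(-3, y) = -6*y**2 + 28*y - 30; vanishes at y ∈ {3}. (-3, 3): f_x = -6 ≠ 0.
  x = -2: f_y(-2, y) = -6*y**2 + 26*y - 28; vanishes at y ∈ {2}. (-2, 2): f_x = 0, f = 0 — SINGULAR.
  x = -1: f_y(-1, y) = -6*y**2 + 24*y - 22; no integer root y with |y| ≤ 4.
  x = 0: f_y(0, y) = -6*y**2 + 22*y - 12; vanishes at y ∈ {3}. (0, 3): f_x = -9 ≠ 0.
  x = 1: f_y(1, y) = -6*y**2 + 20*y + 2; no integer root y with |y| ≤ 4.
  x = 2: f_y(2, y) = -6*y**2 + 18*y + 20; no integer root y with |y| ≤ 4.
  x = 3: f_y(3, y) = -6*y**2 + 16*y + 42; no integer root y with |y| ≤ 4.
  x = 4: f_y(4, y) = -6*y**2 + 14*y + 68; no integer root y with |y| ≤ 4.
Only singular point on the grid: (-2, 2).
Classify: substitute x = -2 + u, y = 2 + v and expand: f = -u**3 + 2*u**2*v - u**2 - u*v**2 - 2*v**3 + v**2.
No constant or linear terms (consistent with a singular point). Quadratic part: -u**2 + v**2. Cubic part: -u**3 + 2*u**2*v - u*v**2 - 2*v**3.
The quadratic part v**2 - u**2 = (v − u)(v + u) splits into two distinct linear factors, so there are two distinct tangent lines y − 2 = ±(x − -2) — this is a node (ordinary double point).
Classification: node.


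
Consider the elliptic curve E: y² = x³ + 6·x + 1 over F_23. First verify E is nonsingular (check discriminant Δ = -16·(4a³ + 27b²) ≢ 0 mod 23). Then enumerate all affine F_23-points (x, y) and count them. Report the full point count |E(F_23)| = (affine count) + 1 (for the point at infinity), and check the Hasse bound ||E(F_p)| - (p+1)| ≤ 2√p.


Affine points = {(0, 1), (0, 22), (1, 10), (1, 13), (3, 0), (5, 8), (5, 15), (6, 0), (7, 8), (7, 15), (8, 3), (8, 20), (9, 5), (9, 18), (10, 7), (10, 16), (11, 8), (11, 15), (14, 0), (15, 4), (15, 19), (17, 5), (17, 18), (20, 5), (20, 18), (21, 2), (21, 21)}; affine count = 27; |E(F_23)| = 28.

Discriminant check: Δ ∝ 4a³ + 27b² = 4·6³ + 27·1² = 4·216 + 27·1 ≡ 17 (mod 23). Nonzero ⇒ E is nonsingular.
For each x ∈ F_23, compute rhs = x³ + 6·x + 1 mod 23, then count y ∈ F_23 with y² ≡ rhs.
  x = 0: rhs = 1, matching y values: 1, 22 (2 points).
  x = 1: rhs = 8, matching y values: 10, 13 (2 points).
  x = 2: rhs = 21, matching y values: none (0 points).
  x = 3: rhs = 0, matching y values: 0 (1 points).
  x = 4: rhs = 20, matching y values: none (0 points).
  x = 5: rhs = 18, matching y values: 8, 15 (2 points).
  x = 6: rhs = 0, matching y values: 0 (1 points).
  x = 7: rhs = 18, matching y values: 8, 15 (2 points).
  x = 8: rhs = 9, matching y values: 3, 20 (2 points).
  x = 9: rhs = 2, matching y values: 5, 18 (2 points).
  x = 10: rhs = 3, matching y values: 7, 16 (2 points).
  x = 11: rhs = 18, matching y values: 8, 15 (2 points).
  x = 12: rhs = 7, matching y values: none (0 points).
  x = 13: rhs = 22, matching y values: none (0 points).
  x = 14: rhs = 0, matching y values: 0 (1 points).
  x = 15: rhs = 16, matching y values: 4, 19 (2 points).
  x = 16: rhs = 7, matching y values: none (0 points).
  x = 17: rhs = 2, matching y values: 5, 18 (2 points).
  x = 18: rhs = 7, matching y values: none (0 points).
  x = 19: rhs = 5, matching y values: none (0 points).
  x = 20: rhs = 2, matching y values: 5, 18 (2 points).
  x = 21: rhs = 4, matching y values: 2, 21 (2 points).
  x = 22: rhs = 17, matching y values: none (0 points).
Total affine count: 27.
Full point count |E(F_23)| = 27 + 1 = 28.
Hasse bound: |28 − (23+1)| = |4| = 4 ≤ 2√23 ≈ 9.5917 ✓.


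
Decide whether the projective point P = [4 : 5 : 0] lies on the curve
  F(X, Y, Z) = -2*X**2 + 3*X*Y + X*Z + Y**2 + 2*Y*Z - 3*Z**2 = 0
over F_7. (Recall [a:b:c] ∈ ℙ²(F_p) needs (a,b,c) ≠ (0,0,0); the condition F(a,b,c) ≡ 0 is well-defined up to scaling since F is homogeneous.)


F(4,5,0) ≡ 4 (mod 7); P is NOT on the curve.

Evaluate F(4, 5, 0) term-by-term (mod 7).
  -2*X**2 ↦ -2·16·1·1 = -32
  3*X*Y ↦ 3·4·5·1 = 60
  X*Z ↦ 1·4·1·0 = 0
  Y**2 ↦ 1·1·25·1 = 25
  2*Y*Z ↦ 2·1·5·0 = 0
  -3*Z**2 ↦ -3·1·1·0 = 0
Sum: F(4, 5, 0) = (-32) + (60) + (0) + (25) + (0) + (0) = 53.
Reducing mod 7: 53 ≡ 4 (mod 7).
Since F(a, b, c) ≡ 4 ≠ 0 (mod 7), P does NOT lie on the curve.


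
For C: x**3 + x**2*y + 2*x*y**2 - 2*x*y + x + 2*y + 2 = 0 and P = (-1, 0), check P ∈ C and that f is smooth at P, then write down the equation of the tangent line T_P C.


Tangent line at P: 4*x + 5*y + 4 = 0.

Step 1: f(-1, 0) = 0, so P lies on C.
Step 2: partial derivatives
  f_x(x, y) = 3*x**2 + 2*x*y + 2*y**2 - 2*y + 1, f_y(x, y) = x**2 + 4*x*y - 2*x + 2.
  f_x(P) = 4, f_y(P) = 5 (gradient nonzero, so P is smooth).
Step 3: tangent line at P: 4·(x − -1) + 5·(y − 0) = 0.
Expanding: 4*x + 5*y + 4 = 0.


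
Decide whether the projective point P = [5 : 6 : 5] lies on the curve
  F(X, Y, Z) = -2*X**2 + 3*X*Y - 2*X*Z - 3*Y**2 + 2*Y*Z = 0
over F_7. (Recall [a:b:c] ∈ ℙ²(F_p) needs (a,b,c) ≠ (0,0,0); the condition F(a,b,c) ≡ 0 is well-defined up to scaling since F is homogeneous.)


F(5,6,5) ≡ 5 (mod 7); P is NOT on the curve.

Evaluate F(5, 6, 5) term-by-term (mod 7).
  -2*X**2 ↦ -2·25·1·1 = -50
  3*X*Y ↦ 3·5·6·1 = 90
  -2*X*Z ↦ -2·5·1·5 = -50
  -3*Y**2 ↦ -3·1·36·1 = -108
  2*Y*Z ↦ 2·1·6·5 = 60
Sum: F(5, 6, 5) = (-50) + (90) + (-50) + (-108) + (60) = -58.
Reducing mod 7: -58 ≡ 5 (mod 7).
Since F(a, b, c) ≡ 5 ≠ 0 (mod 7), P does NOT lie on the curve.


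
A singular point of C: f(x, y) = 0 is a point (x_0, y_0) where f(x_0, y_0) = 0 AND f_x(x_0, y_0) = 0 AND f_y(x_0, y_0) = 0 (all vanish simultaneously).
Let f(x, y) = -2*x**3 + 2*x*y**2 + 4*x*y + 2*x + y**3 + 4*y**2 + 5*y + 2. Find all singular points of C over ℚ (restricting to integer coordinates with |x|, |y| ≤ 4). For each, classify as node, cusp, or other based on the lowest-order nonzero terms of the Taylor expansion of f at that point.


Singular points: {(0, -1)}; classification: cusp.

Compute partial derivatives:
  f_x = -6*x**2 + 2*y**2 + 4*y + 2.
  f_y = 4*x*y + 4*x + 3*y**2 + 8*y + 5.
Scan x_0 ∈ {−4, ..., 4}. For each x_0, f_y(x_0, y) is a polynomial in y; find its integer roots y ∈ {−4, ..., 4}, then test f_x and f at those candidates.
  x = -4: f_y(-4, y) = 3*y**2 - 8*y - 11; vanishes at y ∈ {-1}. (-4, -1): f_x = -96 ≠ 0.
  x = -3: f_y(-3, y) = 3*y**2 - 4*y - 7; vanishes at y ∈ {-1}. (-3, -1): f_x = -54 ≠ 0.
  x = -2: f_y(-2, y) = 3*y**2 - 3; vanishes at y ∈ {-1, 1}. (-2, -1): f_x = -24 ≠ 0; (-2, 1): f_x = -16 ≠ 0.
  x = -1: f_y(-1, y) = 3*y**2 + 4*y + 1; vanishes at y ∈ {-1}. (-1, -1): f_x = -6 ≠ 0.
  x = 0: f_y(0, y) = 3*y**2 + 8*y + 5; vanishes at y ∈ {-1}. (0, -1): f_x = 0, f = 0 — SINGULAR.
  x = 1: f_y(1, y) = 3*y**2 + 12*y + 9; vanishes at y ∈ {-3, -1}. (1, -3): f_x = 2 ≠ 0; (1, -1): f_x = -6 ≠ 0.
  x = 2: f_y(2, y) = 3*y**2 + 16*y + 13; vanishes at y ∈ {-1}. (2, -1): f_x = -24 ≠ 0.
  x = 3: f_y(3, y) = 3*y**2 + 20*y + 17; vanishes at y ∈ {-1}. (3, -1): f_x = -54 ≠ 0.
  x = 4: f_y(4, y) = 3*y**2 + 24*y + 21; vanishes at y ∈ {-1}. (4, -1): f_x = -96 ≠ 0.
Only singular point on the grid: (0, -1).
Classify: substitute x = 0 + u, y = -1 + v and expand: f = -2*u**3 + 2*u*v**2 + v**3 + v**2.
No constant or linear terms (consistent with a singular point). Quadratic part: v**2. Cubic part: -2*u**3 + 2*u*v**2 + v**3.
The quadratic part v**2 is a perfect square, so there is a single (double) tangent line v = 0, i.e. y = -1. Restricting the cubic part to that line (v = 0) leaves -2*u**3 ≠ 0, so f is not divisible by v and the branch is v² ≈ 2*u**3 to lowest order — this is a cusp.
Classification: cusp.


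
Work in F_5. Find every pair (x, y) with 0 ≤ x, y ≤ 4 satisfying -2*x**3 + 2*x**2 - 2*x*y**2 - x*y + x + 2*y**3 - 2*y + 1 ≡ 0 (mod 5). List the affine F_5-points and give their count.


Affine F_5-points: {(2, 0), (3, 2), (3, 4), (4, 4)}; count = 4.

For each of the 25 pairs (x, y) ∈ F_5², evaluate f(x, y) mod 5. Record the zeros.
  x = 0: [0↦1, 1↦1, 2↦3, 3↦4, 4↦1]  zeros at y ∈ ∅
  x = 1: [0↦2, 1↦4, 2↦4, 3↦4, 4↦1]  zeros at y ∈ ∅
  x = 2: [0↦0, 1↦4, 2↦2, 3↦1, 4↦3]  zeros at y ∈ {0}
  x = 3: [0↦3, 1↦4, 2↦0, 3↦3, 4↦0]  zeros at y ∈ {2, 4}
  x = 4: [0↦4, 1↦2, 2↦1, 3↦3, 4↦0]  zeros at y ∈ {4}
Collecting zeros: affine points = {(2, 0), (3, 2), (3, 4), (4, 4)}.
Total count |C(F_5)_aff| = 4.


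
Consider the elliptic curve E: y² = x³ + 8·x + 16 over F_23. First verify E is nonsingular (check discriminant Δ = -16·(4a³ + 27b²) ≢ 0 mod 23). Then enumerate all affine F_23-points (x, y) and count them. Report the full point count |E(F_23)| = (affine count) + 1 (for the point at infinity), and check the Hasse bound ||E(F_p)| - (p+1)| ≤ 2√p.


Affine points = {(0, 4), (0, 19), (1, 5), (1, 18), (6, 2), (6, 21), (7, 1), (7, 22), (9, 9), (9, 14), (11, 3), (11, 20), (12, 0), (16, 10), (16, 13), (18, 9), (18, 14), (19, 9), (19, 14)}; affine count = 19; |E(F_23)| = 20.

Discriminant check: Δ ∝ 4a³ + 27b² = 4·8³ + 27·16² = 4·512 + 27·256 ≡ 13 (mod 23). Nonzero ⇒ E is nonsingular.
For each x ∈ F_23, compute rhs = x³ + 8·x + 16 mod 23, then count y ∈ F_23 with y² ≡ rhs.
  x = 0: rhs = 16, matching y values: 4, 19 (2 points).
  x = 1: rhs = 2, matching y values: 5, 18 (2 points).
  x = 2: rhs = 17, matching y values: none (0 points).
  x = 3: rhs = 21, matching y values: none (0 points).
  x = 4: rhs = 20, matching y values: none (0 points).
  x = 5: rhs = 20, matching y values: none (0 points).
  x = 6: rhs = 4, matching y values: 2, 21 (2 points).
  x = 7: rhs = 1, matching y values: 1, 22 (2 points).
  x = 8: rhs = 17, matching y values: none (0 points).
  x = 9: rhs = 12, matching y values: 9, 14 (2 points).
  x = 10: rhs = 15, matching y values: none (0 points).
  x = 11: rhs = 9, matching y values: 3, 20 (2 points).
  x = 12: rhs = 0, matching y values: 0 (1 points).
  x = 13: rhs = 17, matching y values: none (0 points).
  x = 14: rhs = 20, matching y values: none (0 points).
  x = 15: rhs = 15, matching y values: none (0 points).
  x = 16: rhs = 8, matching y values: 10, 13 (2 points).
  x = 17: rhs = 5, matching y values: none (0 points).
  x = 18: rhs = 12, matching y values: 9, 14 (2 points).
  x = 19: rhs = 12, matching y values: 9, 14 (2 points).
  x = 20: rhs = 11, matching y values: none (0 points).
  x = 21: rhs = 15, matching y values: none (0 points).
  x = 22: rhs = 7, matching y values: none (0 points).
Total affine count: 19.
Full point count |E(F_23)| = 19 + 1 = 20.
Hasse bound: |20 − (23+1)| = |-4| = 4 ≤ 2√23 ≈ 9.5917 ✓.


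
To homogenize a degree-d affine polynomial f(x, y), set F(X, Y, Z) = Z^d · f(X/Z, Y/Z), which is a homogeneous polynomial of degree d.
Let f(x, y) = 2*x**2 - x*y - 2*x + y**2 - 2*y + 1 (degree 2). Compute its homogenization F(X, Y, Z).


F(X, Y, Z) = 2*X**2 - X*Y - 2*X*Z + Y**2 - 2*Y*Z + Z**2

deg(f) = 2.
Substitute x = X/Z, y = Y/Z into f, then multiply by Z^2.
  monomial 2·x^2·y^0 ↦ 2·X^2·Y^0·Z^0.
  monomial -1·x^1·y^1 ↦ -1·X^1·Y^1·Z^0.
  monomial -2·x^1·y^0 ↦ -2·X^1·Y^0·Z^1.
  monomial 1·x^0·y^2 ↦ 1·X^0·Y^2·Z^0.
  monomial -2·x^0·y^1 ↦ -2·X^0·Y^1·Z^1.
  monomial 1·x^0·y^0 ↦ 1·X^0·Y^0·Z^2.
Collecting: F(X, Y, Z) = 2*X**2 - X*Y - 2*X*Z + Y**2 - 2*Y*Z + Z**2.


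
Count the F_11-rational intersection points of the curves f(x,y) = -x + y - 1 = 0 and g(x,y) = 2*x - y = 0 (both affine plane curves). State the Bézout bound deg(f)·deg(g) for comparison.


Common zeros: {(1, 2)}; count = 1; Bézout bound = 1.

deg(f) = 1, deg(g) = 1, so Bézout bound = 1.
Scan x ∈ F_11. For each x, list the y ∈ F_11 with f(x, y) ≡ 0 and those with g(x, y) ≡ 0 (mod 11); the common zeros in that column are the intersection.
  x = 0: f ≡ 0 at y ∈ {1}; g ≡ 0 at y ∈ {0}; common: ∅.
  x = 1: f ≡ 0 at y ∈ {2}; g ≡ 0 at y ∈ {2}; common: {2}.
  x = 2: f ≡ 0 at y ∈ {3}; g ≡ 0 at y ∈ {4}; common: ∅.
  x = 3: f ≡ 0 at y ∈ {4}; g ≡ 0 at y ∈ {6}; common: ∅.
  x = 4: f ≡ 0 at y ∈ {5}; g ≡ 0 at y ∈ {8}; common: ∅.
  x = 5: f ≡ 0 at y ∈ {6}; g ≡ 0 at y ∈ {10}; common: ∅.
  x = 6: f ≡ 0 at y ∈ {7}; g ≡ 0 at y ∈ {1}; common: ∅.
  x = 7: f ≡ 0 at y ∈ {8}; g ≡ 0 at y ∈ {3}; common: ∅.
  x = 8: f ≡ 0 at y ∈ {9}; g ≡ 0 at y ∈ {5}; common: ∅.
  x = 9: f ≡ 0 at y ∈ {10}; g ≡ 0 at y ∈ {7}; common: ∅.
  x = 10: f ≡ 0 at y ∈ {0}; g ≡ 0 at y ∈ {9}; common: ∅.
Collecting: common zeros = {(1, 2)}, so the count is 1.
Comparison with the Bézout bound: 1 ≤ 1 = deg(f)·deg(g), as expected for curves with no common component (the bound is attained).


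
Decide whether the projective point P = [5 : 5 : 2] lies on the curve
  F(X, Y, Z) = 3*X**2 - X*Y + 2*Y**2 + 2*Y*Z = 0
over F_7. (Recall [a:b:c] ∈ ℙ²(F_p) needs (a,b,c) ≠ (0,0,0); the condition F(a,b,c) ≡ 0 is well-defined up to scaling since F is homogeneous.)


F(5,5,2) ≡ 1 (mod 7); P is NOT on the curve.

Evaluate F(5, 5, 2) term-by-term (mod 7).
  3*X**2 ↦ 3·25·1·1 = 75
  -X*Y ↦ -1·5·5·1 = -25
  2*Y**2 ↦ 2·1·25·1 = 50
  2*Y*Z ↦ 2·1·5·2 = 20
Sum: F(5, 5, 2) = (75) + (-25) + (50) + (20) = 120.
Reducing mod 7: 120 ≡ 1 (mod 7).
Since F(a, b, c) ≡ 1 ≠ 0 (mod 7), P does NOT lie on the curve.


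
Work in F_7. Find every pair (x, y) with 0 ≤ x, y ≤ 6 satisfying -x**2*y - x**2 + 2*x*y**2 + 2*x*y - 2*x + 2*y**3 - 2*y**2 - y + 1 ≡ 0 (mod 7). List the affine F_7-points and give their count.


Affine F_7-points: {(0, 1), (0, 2), (0, 5), (1, 1), (1, 2), (1, 4), (2, 0), (3, 0), (5, 5), (6, 6)}; count = 10.

For each of the 49 pairs (x, y) ∈ F_7², evaluate f(x, y) mod 7. Record the zeros.
  x = 0: [0↦1, 1↦0, 2↦0, 3↦6, 4↦2, 5↦0, 6↦5]  zeros at y ∈ {1, 2, 5}
  x = 1: [0↦5, 1↦0, 2↦0, 3↦3, 4↦0, 5↦3, 6↦3]  zeros at y ∈ {1, 2, 4}
  x = 2: [0↦0, 1↦3, 2↦1, 3↦6, 4↦2, 5↦1, 6↦1]  zeros at y ∈ {0}
  x = 3: [0↦0, 1↦2, 2↦3, 3↦1, 4↦1, 5↦1, 6↦6]  zeros at y ∈ {0}
  x = 4: [0↦5, 1↦4, 2↦6, 3↦2, 4↦4, 5↦3, 6↦4]  zeros at y ∈ ∅
  x = 5: [0↦1, 1↦2, 2↦3, 3↦2, 4↦4, 5↦0, 6↦2]  zeros at y ∈ {5}
  x = 6: [0↦2, 1↦3, 2↦1, 3↦1, 4↦1, 5↦6, 6↦0]  zeros at y ∈ {6}
Collecting zeros: affine points = {(0, 1), (0, 2), (0, 5), (1, 1), (1, 2), (1, 4), (2, 0), (3, 0), (5, 5), (6, 6)}.
Total count |C(F_7)_aff| = 10.


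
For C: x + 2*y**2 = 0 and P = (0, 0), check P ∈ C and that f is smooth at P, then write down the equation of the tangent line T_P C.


Tangent line at P: x = 0.

Step 1: f(0, 0) = 0, so P lies on C.
Step 2: partial derivatives
  f_x(x, y) = 1, f_y(x, y) = 4*y.
  f_x(P) = 1, f_y(P) = 0 (gradient nonzero, so P is smooth).
Step 3: tangent line at P: 1·(x − 0) + 0·(y − 0) = 0.
Expanding: x = 0.


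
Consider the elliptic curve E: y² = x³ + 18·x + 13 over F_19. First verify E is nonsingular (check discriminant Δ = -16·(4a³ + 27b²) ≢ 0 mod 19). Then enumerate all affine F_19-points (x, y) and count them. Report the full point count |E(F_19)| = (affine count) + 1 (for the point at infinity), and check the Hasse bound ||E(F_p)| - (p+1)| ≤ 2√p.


Affine points = {(2, 0), (4, 4), (4, 15), (5, 0), (7, 8), (7, 11), (8, 2), (8, 17), (9, 7), (9, 12), (12, 0), (14, 8), (14, 11), (17, 8), (17, 11)}; affine count = 15; |E(F_19)| = 16.

Discriminant check: Δ ∝ 4a³ + 27b² = 4·18³ + 27·13² = 4·5832 + 27·169 ≡ 18 (mod 19). Nonzero ⇒ E is nonsingular.
For each x ∈ F_19, compute rhs = x³ + 18·x + 13 mod 19, then count y ∈ F_19 with y² ≡ rhs.
  x = 0: rhs = 13, matching y values: none (0 points).
  x = 1: rhs = 13, matching y values: none (0 points).
  x = 2: rhs = 0, matching y values: 0 (1 points).
  x = 3: rhs = 18, matching y values: none (0 points).
  x = 4: rhs = 16, matching y values: 4, 15 (2 points).
  x = 5: rhs = 0, matching y values: 0 (1 points).
  x = 6: rhs = 14, matching y values: none (0 points).
  x = 7: rhs = 7, matching y values: 8, 11 (2 points).
  x = 8: rhs = 4, matching y values: 2, 17 (2 points).
  x = 9: rhs = 11, matching y values: 7, 12 (2 points).
  x = 10: rhs = 15, matching y values: none (0 points).
  x = 11: rhs = 3, matching y values: none (0 points).
  x = 12: rhs = 0, matching y values: 0 (1 points).
  x = 13: rhs = 12, matching y values: none (0 points).
  x = 14: rhs = 7, matching y values: 8, 11 (2 points).
  x = 15: rhs = 10, matching y values: none (0 points).
  x = 16: rhs = 8, matching y values: none (0 points).
  x = 17: rhs = 7, matching y values: 8, 11 (2 points).
  x = 18: rhs = 13, matching y values: none (0 points).
Total affine count: 15.
Full point count |E(F_19)| = 15 + 1 = 16.
Hasse bound: |16 − (19+1)| = |-4| = 4 ≤ 2√19 ≈ 8.7178 ✓.


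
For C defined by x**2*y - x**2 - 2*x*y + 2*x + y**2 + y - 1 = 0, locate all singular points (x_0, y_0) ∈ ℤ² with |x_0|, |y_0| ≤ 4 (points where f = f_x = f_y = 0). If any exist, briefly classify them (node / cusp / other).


Singular points: {(1, 0)}; classification: node.

Compute partial derivatives:
  f_x = 2*x*y - 2*x - 2*y + 2.
  f_y = x**2 - 2*x + 2*y + 1.
Scan x_0 ∈ {−4, ..., 4}. For each x_0, f_y(x_0, y) is a polynomial in y; find its integer roots y ∈ {−4, ..., 4}, then test f_x and f at those candidates.
  x = -4: f_y(-4, y) = 2*y + 25; no integer root y with |y| ≤ 4.
  x = -3: f_y(-3, y) = 2*y + 16; no integer root y with |y| ≤ 4.
  x = -2: f_y(-2, y) = 2*y + 9; no integer root y with |y| ≤ 4.
  x = -1: f_y(-1, y) = 2*y + 4; vanishes at y ∈ {-2}. (-1, -2): f_x = 12 ≠ 0.
  x = 0: f_y(0, y) = 2*y + 1; no integer root y with |y| ≤ 4.
  x = 1: f_y(1, y) = 2*y; vanishes at y ∈ {0}. (1, 0): f_x = 0, f = 0 — SINGULAR.
  x = 2: f_y(2, y) = 2*y + 1; no integer root y with |y| ≤ 4.
  x = 3: f_y(3, y) = 2*y + 4; vanishes at y ∈ {-2}. (3, -2): f_x = -12 ≠ 0.
  x = 4: f_y(4, y) = 2*y + 9; no integer root y with |y| ≤ 4.
Only singular point on the grid: (1, 0).
Classify: substitute x = 1 + u, y = 0 + v and expand: f = u**2*v - u**2 + v**2.
No constant or linear terms (consistent with a singular point). Quadratic part: -u**2 + v**2. Cubic part: u**2*v.
The quadratic part v**2 - u**2 = (v − u)(v + u) splits into two distinct linear factors, so there are two distinct tangent lines y − 0 = ±(x − 1) — this is a node (ordinary double point).
Classification: node.


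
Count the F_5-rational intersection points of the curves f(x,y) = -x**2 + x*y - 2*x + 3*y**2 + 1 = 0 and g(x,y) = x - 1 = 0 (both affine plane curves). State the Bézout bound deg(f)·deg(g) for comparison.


Common zeros: {(1, 4)}; count = 1; Bézout bound = 2.

deg(f) = 2, deg(g) = 1, so Bézout bound = 2.
Scan x ∈ F_5. For each x, list the y ∈ F_5 with f(x, y) ≡ 0 and those with g(x, y) ≡ 0 (mod 5); the common zeros in that column are the intersection.
  x = 0: f ≡ 0 at y ∈ ∅; g ≡ 0 at y ∈ ∅; common: ∅.
  x = 1: f ≡ 0 at y ∈ {4}; g ≡ 0 at y ∈ {0, 1, 2, 3, 4}; common: {4}.
  x = 2: f ≡ 0 at y ∈ ∅; g ≡ 0 at y ∈ ∅; common: ∅.
  x = 3: f ≡ 0 at y ∈ ∅; g ≡ 0 at y ∈ ∅; common: ∅.
  x = 4: f ≡ 0 at y ∈ ∅; g ≡ 0 at y ∈ ∅; common: ∅.
Collecting: common zeros = {(1, 4)}, so the count is 1.
Comparison with the Bézout bound: 1 ≤ 2 = deg(f)·deg(g), as expected for curves with no common component (the affine F_5-count falls short of the bound because intersections may lie at infinity, over extension fields, or carry multiplicity).


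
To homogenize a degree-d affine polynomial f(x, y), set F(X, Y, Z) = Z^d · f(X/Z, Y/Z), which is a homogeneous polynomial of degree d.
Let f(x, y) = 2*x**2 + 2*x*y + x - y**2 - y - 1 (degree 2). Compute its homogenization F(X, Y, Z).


F(X, Y, Z) = 2*X**2 + 2*X*Y + X*Z - Y**2 - Y*Z - Z**2

deg(f) = 2.
Substitute x = X/Z, y = Y/Z into f, then multiply by Z^2.
  monomial 2·x^2·y^0 ↦ 2·X^2·Y^0·Z^0.
  monomial 2·x^1·y^1 ↦ 2·X^1·Y^1·Z^0.
  monomial 1·x^1·y^0 ↦ 1·X^1·Y^0·Z^1.
  monomial -1·x^0·y^2 ↦ -1·X^0·Y^2·Z^0.
  monomial -1·x^0·y^1 ↦ -1·X^0·Y^1·Z^1.
  monomial -1·x^0·y^0 ↦ -1·X^0·Y^0·Z^2.
Collecting: F(X, Y, Z) = 2*X**2 + 2*X*Y + X*Z - Y**2 - Y*Z - Z**2.


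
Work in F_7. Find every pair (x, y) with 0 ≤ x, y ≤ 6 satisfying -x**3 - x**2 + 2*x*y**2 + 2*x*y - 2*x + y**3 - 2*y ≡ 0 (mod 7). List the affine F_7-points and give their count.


Affine F_7-points: {(0, 0), (0, 3), (0, 4), (3, 0)}; count = 4.

For each of the 49 pairs (x, y) ∈ F_7², evaluate f(x, y) mod 7. Record the zeros.
  x = 0: [0↦0, 1↦6, 2↦4, 3↦0, 4↦0, 5↦3, 6↦1]  zeros at y ∈ {0, 3, 4}
  x = 1: [0↦3, 1↦6, 2↦5, 3↦6, 4↦1, 5↦3, 6↦4]  zeros at y ∈ ∅
  x = 2: [0↦5, 1↦5, 2↦5, 3↦4, 4↦1, 5↦2, 6↦6]  zeros at y ∈ ∅
  x = 3: [0↦0, 1↦4, 2↦5, 3↦2, 4↦1, 5↦1, 6↦1]  zeros at y ∈ {0}
  x = 4: [0↦3, 1↦4, 2↦6, 3↦1, 4↦2, 5↦1, 6↦4]  zeros at y ∈ ∅
  x = 5: [0↦1, 1↦6, 2↦2, 3↦2, 4↦5, 5↦3, 6↦2]  zeros at y ∈ ∅
  x = 6: [0↦2, 1↦4, 2↦1, 3↦6, 4↦4, 5↦1, 6↦3]  zeros at y ∈ ∅
Collecting zeros: affine points = {(0, 0), (0, 3), (0, 4), (3, 0)}.
Total count |C(F_7)_aff| = 4.


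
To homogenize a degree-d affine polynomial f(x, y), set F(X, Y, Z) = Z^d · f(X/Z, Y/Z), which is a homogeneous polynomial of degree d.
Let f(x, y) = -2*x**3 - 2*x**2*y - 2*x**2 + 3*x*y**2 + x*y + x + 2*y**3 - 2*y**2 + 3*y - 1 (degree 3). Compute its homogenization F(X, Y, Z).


F(X, Y, Z) = -2*X**3 - 2*X**2*Y - 2*X**2*Z + 3*X*Y**2 + X*Y*Z + X*Z**2 + 2*Y**3 - 2*Y**2*Z + 3*Y*Z**2 - Z**3

deg(f) = 3.
Substitute x = X/Z, y = Y/Z into f, then multiply by Z^3.
  monomial -2·x^3·y^0 ↦ -2·X^3·Y^0·Z^0.
  monomial -2·x^2·y^1 ↦ -2·X^2·Y^1·Z^0.
  monomial -2·x^2·y^0 ↦ -2·X^2·Y^0·Z^1.
  monomial 3·x^1·y^2 ↦ 3·X^1·Y^2·Z^0.
  monomial 1·x^1·y^1 ↦ 1·X^1·Y^1·Z^1.
  monomial 1·x^1·y^0 ↦ 1·X^1·Y^0·Z^2.
  monomial 2·x^0·y^3 ↦ 2·X^0·Y^3·Z^0.
  monomial -2·x^0·y^2 ↦ -2·X^0·Y^2·Z^1.
  monomial 3·x^0·y^1 ↦ 3·X^0·Y^1·Z^2.
  monomial -1·x^0·y^0 ↦ -1·X^0·Y^0·Z^3.
Collecting: F(X, Y, Z) = -2*X**3 - 2*X**2*Y - 2*X**2*Z + 3*X*Y**2 + X*Y*Z + X*Z**2 + 2*Y**3 - 2*Y**2*Z + 3*Y*Z**2 - Z**3.


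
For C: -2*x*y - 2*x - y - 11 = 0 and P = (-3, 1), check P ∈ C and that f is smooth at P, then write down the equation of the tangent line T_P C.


Tangent line at P: -4*x + 5*y - 17 = 0.

Step 1: f(-3, 1) = 0, so P lies on C.
Step 2: partial derivatives
  f_x(x, y) = -2*y - 2, f_y(x, y) = -2*x - 1.
  f_x(P) = -4, f_y(P) = 5 (gradient nonzero, so P is smooth).
Step 3: tangent line at P: -4·(x − -3) + 5·(y − 1) = 0.
Expanding: -4*x + 5*y - 17 = 0.


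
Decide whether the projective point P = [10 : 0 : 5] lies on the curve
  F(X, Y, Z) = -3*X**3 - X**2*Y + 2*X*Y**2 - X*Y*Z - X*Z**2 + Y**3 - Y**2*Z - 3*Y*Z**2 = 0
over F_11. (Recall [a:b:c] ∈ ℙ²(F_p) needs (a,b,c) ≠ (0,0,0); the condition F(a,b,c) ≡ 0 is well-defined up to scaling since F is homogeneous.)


F(10,0,5) ≡ 6 (mod 11); P is NOT on the curve.

Evaluate F(10, 0, 5) term-by-term (mod 11).
  -3*X**3 ↦ -3·1000·1·1 = -3000
  -X**2*Y ↦ -1·100·0·1 = 0
  2*X*Y**2 ↦ 2·10·0·1 = 0
  -X*Y*Z ↦ -1·10·0·5 = 0
  -X*Z**2 ↦ -1·10·1·25 = -250
  Y**3 ↦ 1·1·0·1 = 0
  -Y**2*Z ↦ -1·1·0·5 = 0
  -3*Y*Z**2 ↦ -3·1·0·25 = 0
Sum: F(10, 0, 5) = (-3000) + (0) + (0) + (0) + (-250) + (0) + (0) + (0) = -3250.
Reducing mod 11: -3250 ≡ 6 (mod 11).
Since F(a, b, c) ≡ 6 ≠ 0 (mod 11), P does NOT lie on the curve.


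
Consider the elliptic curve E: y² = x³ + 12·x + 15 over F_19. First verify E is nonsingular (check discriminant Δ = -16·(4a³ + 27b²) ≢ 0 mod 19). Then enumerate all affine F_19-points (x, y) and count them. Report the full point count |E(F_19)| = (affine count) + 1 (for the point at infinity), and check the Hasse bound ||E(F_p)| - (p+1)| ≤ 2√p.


Affine points = {(1, 3), (1, 16), (2, 3), (2, 16), (7, 9), (7, 10), (9, 4), (9, 15), (12, 5), (12, 14), (14, 1), (14, 18), (15, 6), (15, 13), (16, 3), (16, 16)}; affine count = 16; |E(F_19)| = 17.

Discriminant check: Δ ∝ 4a³ + 27b² = 4·12³ + 27·15² = 4·1728 + 27·225 ≡ 10 (mod 19). Nonzero ⇒ E is nonsingular.
For each x ∈ F_19, compute rhs = x³ + 12·x + 15 mod 19, then count y ∈ F_19 with y² ≡ rhs.
  x = 0: rhs = 15, matching y values: none (0 points).
  x = 1: rhs = 9, matching y values: 3, 16 (2 points).
  x = 2: rhs = 9, matching y values: 3, 16 (2 points).
  x = 3: rhs = 2, matching y values: none (0 points).
  x = 4: rhs = 13, matching y values: none (0 points).
  x = 5: rhs = 10, matching y values: none (0 points).
  x = 6: rhs = 18, matching y values: none (0 points).
  x = 7: rhs = 5, matching y values: 9, 10 (2 points).
  x = 8: rhs = 15, matching y values: none (0 points).
  x = 9: rhs = 16, matching y values: 4, 15 (2 points).
  x = 10: rhs = 14, matching y values: none (0 points).
  x = 11: rhs = 15, matching y values: none (0 points).
  x = 12: rhs = 6, matching y values: 5, 14 (2 points).
  x = 13: rhs = 12, matching y values: none (0 points).
  x = 14: rhs = 1, matching y values: 1, 18 (2 points).
  x = 15: rhs = 17, matching y values: 6, 13 (2 points).
  x = 16: rhs = 9, matching y values: 3, 16 (2 points).
  x = 17: rhs = 2, matching y values: none (0 points).
  x = 18: rhs = 2, matching y values: none (0 points).
Total affine count: 16.
Full point count |E(F_19)| = 16 + 1 = 17.
Hasse bound: |17 − (19+1)| = |-3| = 3 ≤ 2√19 ≈ 8.7178 ✓.


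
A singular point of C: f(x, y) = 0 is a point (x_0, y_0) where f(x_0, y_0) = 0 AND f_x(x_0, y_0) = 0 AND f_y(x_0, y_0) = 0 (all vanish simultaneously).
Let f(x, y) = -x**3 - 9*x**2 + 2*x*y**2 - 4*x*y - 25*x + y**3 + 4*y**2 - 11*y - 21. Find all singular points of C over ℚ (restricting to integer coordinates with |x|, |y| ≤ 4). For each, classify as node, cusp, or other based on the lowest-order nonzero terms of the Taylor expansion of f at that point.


Singular points: {(-3, 1)}; classification: cusp.

Compute partial derivatives:
  f_x = -3*x**2 - 18*x + 2*y**2 - 4*y - 25.
  f_y = 4*x*y - 4*x + 3*y**2 + 8*y - 11.
Scan x_0 ∈ {−4, ..., 4}. For each x_0, f_y(x_0, y) is a polynomial in y; find its integer roots y ∈ {−4, ..., 4}, then test f_x and f at those candidates.
  x = -4: f_y(-4, y) = 3*y**2 - 8*y + 5; vanishes at y ∈ {1}. (-4, 1): f_x = -3 ≠ 0.
  x = -3: f_y(-3, y) = 3*y**2 - 4*y + 1; vanishes at y ∈ {1}. (-3, 1): f_x = 0, f = 0 — SINGULAR.
  x = -2: f_y(-2, y) = 3*y**2 - 3; vanishes at y ∈ {-1, 1}. (-2, -1): f_x = 5 ≠ 0; (-2, 1): f_x = -3 ≠ 0.
  x = -1: f_y(-1, y) = 3*y**2 + 4*y - 7; vanishes at y ∈ {1}. (-1, 1): f_x = -12 ≠ 0.
  x = 0: f_y(0, y) = 3*y**2 + 8*y - 11; vanishes at y ∈ {1}. (0, 1): f_x = -27 ≠ 0.
  x = 1: f_y(1, y) = 3*y**2 + 12*y - 15; vanishes at y ∈ {1}. (1, 1): f_x = -48 ≠ 0.
  x = 2: f_y(2, y) = 3*y**2 + 16*y - 19; vanishes at y ∈ {1}. (2, 1): f_x = -75 ≠ 0.
  x = 3: f_y(3, y) = 3*y**2 + 20*y - 23; vanishes at y ∈ {1}. (3, 1): f_x = -108 ≠ 0.
  x = 4: f_y(4, y) = 3*y**2 + 24*y - 27; vanishes at y ∈ {1}. (4, 1): f_x = -147 ≠ 0.
Only singular point on the grid: (-3, 1).
Classify: substitute x = -3 + u, y = 1 + v and expand: f = -u**3 + 2*u*v**2 + v**3 + v**2.
No constant or linear terms (consistent with a singular point). Quadratic part: v**2. Cubic part: -u**3 + 2*u*v**2 + v**3.
The quadratic part v**2 is a perfect square, so there is a single (double) tangent line v = 0, i.e. y = 1. Restricting the cubic part to that line (v = 0) leaves -u**3 ≠ 0, so f is not divisible by v and the branch is v² ≈ u**3 to lowest order — this is a cusp.
Classification: cusp.


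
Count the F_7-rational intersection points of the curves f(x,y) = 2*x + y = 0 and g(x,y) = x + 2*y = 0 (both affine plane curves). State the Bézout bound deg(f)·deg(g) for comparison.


Common zeros: {(0, 0)}; count = 1; Bézout bound = 1.

deg(f) = 1, deg(g) = 1, so Bézout bound = 1.
Scan x ∈ F_7. For each x, list the y ∈ F_7 with f(x, y) ≡ 0 and those with g(x, y) ≡ 0 (mod 7); the common zeros in that column are the intersection.
  x = 0: f ≡ 0 at y ∈ {0}; g ≡ 0 at y ∈ {0}; common: {0}.
  x = 1: f ≡ 0 at y ∈ {5}; g ≡ 0 at y ∈ {3}; common: ∅.
  x = 2: f ≡ 0 at y ∈ {3}; g ≡ 0 at y ∈ {6}; common: ∅.
  x = 3: f ≡ 0 at y ∈ {1}; g ≡ 0 at y ∈ {2}; common: ∅.
  x = 4: f ≡ 0 at y ∈ {6}; g ≡ 0 at y ∈ {5}; common: ∅.
  x = 5: f ≡ 0 at y ∈ {4}; g ≡ 0 at y ∈ {1}; common: ∅.
  x = 6: f ≡ 0 at y ∈ {2}; g ≡ 0 at y ∈ {4}; common: ∅.
Collecting: common zeros = {(0, 0)}, so the count is 1.
Comparison with the Bézout bound: 1 ≤ 1 = deg(f)·deg(g), as expected for curves with no common component (the bound is attained).


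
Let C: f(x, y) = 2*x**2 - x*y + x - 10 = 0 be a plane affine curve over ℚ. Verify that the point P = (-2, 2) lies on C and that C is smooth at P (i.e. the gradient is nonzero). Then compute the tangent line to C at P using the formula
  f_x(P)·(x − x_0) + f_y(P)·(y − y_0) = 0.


Tangent line at P: -9*x + 2*y - 22 = 0.

Step 1: f(-2, 2) = 0, so P lies on C.
Step 2: partial derivatives
  f_x(x, y) = 4*x - y + 1, f_y(x, y) = -x.
  f_x(P) = -9, f_y(P) = 2 (gradient nonzero, so P is smooth).
Step 3: tangent line at P: -9·(x − -2) + 2·(y − 2) = 0.
Expanding: -9*x + 2*y - 22 = 0.


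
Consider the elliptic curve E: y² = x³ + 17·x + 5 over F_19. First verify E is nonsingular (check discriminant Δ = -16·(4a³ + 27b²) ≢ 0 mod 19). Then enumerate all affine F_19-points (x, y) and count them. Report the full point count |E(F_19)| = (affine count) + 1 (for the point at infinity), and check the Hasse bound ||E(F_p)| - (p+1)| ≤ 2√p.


Affine points = {(0, 9), (0, 10), (1, 2), (1, 17), (2, 3), (2, 16), (3, 8), (3, 11), (4, 2), (4, 17), (5, 5), (5, 14), (6, 0), (7, 7), (7, 12), (8, 8), (8, 11), (10, 4), (10, 15), (14, 2), (14, 17), (15, 5), (15, 14), (17, 1), (17, 18), (18, 5), (18, 14)}; affine count = 27; |E(F_19)| = 28.

Discriminant check: Δ ∝ 4a³ + 27b² = 4·17³ + 27·5² = 4·4913 + 27·25 ≡ 16 (mod 19). Nonzero ⇒ E is nonsingular.
For each x ∈ F_19, compute rhs = x³ + 17·x + 5 mod 19, then count y ∈ F_19 with y² ≡ rhs.
  x = 0: rhs = 5, matching y values: 9, 10 (2 points).
  x = 1: rhs = 4, matching y values: 2, 17 (2 points).
  x = 2: rhs = 9, matching y values: 3, 16 (2 points).
  x = 3: rhs = 7, matching y values: 8, 11 (2 points).
  x = 4: rhs = 4, matching y values: 2, 17 (2 points).
  x = 5: rhs = 6, matching y values: 5, 14 (2 points).
  x = 6: rhs = 0, matching y values: 0 (1 points).
  x = 7: rhs = 11, matching y values: 7, 12 (2 points).
  x = 8: rhs = 7, matching y values: 8, 11 (2 points).
  x = 9: rhs = 13, matching y values: none (0 points).
  x = 10: rhs = 16, matching y values: 4, 15 (2 points).
  x = 11: rhs = 3, matching y values: none (0 points).
  x = 12: rhs = 18, matching y values: none (0 points).
  x = 13: rhs = 10, matching y values: none (0 points).
  x = 14: rhs = 4, matching y values: 2, 17 (2 points).
  x = 15: rhs = 6, matching y values: 5, 14 (2 points).
  x = 16: rhs = 3, matching y values: none (0 points).
  x = 17: rhs = 1, matching y values: 1, 18 (2 points).
  x = 18: rhs = 6, matching y values: 5, 14 (2 points).
Total affine count: 27.
Full point count |E(F_19)| = 27 + 1 = 28.
Hasse bound: |28 − (19+1)| = |8| = 8 ≤ 2√19 ≈ 8.7178 ✓.


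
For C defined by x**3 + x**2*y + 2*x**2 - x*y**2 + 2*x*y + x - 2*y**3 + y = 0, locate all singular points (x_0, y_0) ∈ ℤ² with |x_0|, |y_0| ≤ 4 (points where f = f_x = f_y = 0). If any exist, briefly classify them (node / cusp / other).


Singular points: {(-1, 0)}; classification: node.

Compute partial derivatives:
  f_x = 3*x**2 + 2*x*y + 4*x - y**2 + 2*y + 1.
  f_y = x**2 - 2*x*y + 2*x - 6*y**2 + 1.
Scan x_0 ∈ {−4, ..., 4}. For each x_0, f_y(x_0, y) is a polynomial in y; find its integer roots y ∈ {−4, ..., 4}, then test f_x and f at those candidates.
  x = -4: f_y(-4, y) = -6*y**2 + 8*y + 9; no integer root y with |y| ≤ 4.
  x = -3: f_y(-3, y) = -6*y**2 + 6*y + 4; no integer root y with |y| ≤ 4.
  x = -2: f_y(-2, y) = -6*y**2 + 4*y + 1; no integer root y with |y| ≤ 4.
  x = -1: f_y(-1, y) = -6*y**2 + 2*y; vanishes at y ∈ {0}. (-1, 0): f_x = 0, f = 0 — SINGULAR.
  x = 0: f_y(0, y) = 1 - 6*y**2; no integer root y with |y| ≤ 4.
  x = 1: f_y(1, y) = -6*y**2 - 2*y + 4; vanishes at y ∈ {-1}. (1, -1): f_x = 3 ≠ 0.
  x = 2: f_y(2, y) = -6*y**2 - 4*y + 9; no integer root y with |y| ≤ 4.
  x = 3: f_y(3, y) = -6*y**2 - 6*y + 16; no integer root y with |y| ≤ 4.
  x = 4: f_y(4, y) = -6*y**2 - 8*y + 25; no integer root y with |y| ≤ 4.
Only singular point on the grid: (-1, 0).
Classify: substitute x = -1 + u, y = 0 + v and expand: f = u**3 + u**2*v - u**2 - u*v**2 - 2*v**3 + v**2.
No constant or linear terms (consistent with a singular point). Quadratic part: -u**2 + v**2. Cubic part: u**3 + u**2*v - u*v**2 - 2*v**3.
The quadratic part v**2 - u**2 = (v − u)(v + u) splits into two distinct linear factors, so there are two distinct tangent lines y − 0 = ±(x − -1) — this is a node (ordinary double point).
Classification: node.


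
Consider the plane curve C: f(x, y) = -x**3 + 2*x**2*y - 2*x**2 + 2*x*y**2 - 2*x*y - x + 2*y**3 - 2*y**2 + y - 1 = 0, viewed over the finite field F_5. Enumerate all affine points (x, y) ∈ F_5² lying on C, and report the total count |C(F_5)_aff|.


Affine F_5-points: {(0, 1), (1, 0), (2, 1), (2, 2), (3, 1), (3, 3), (3, 4)}; count = 7.

For each of the 25 pairs (x, y) ∈ F_5², evaluate f(x, y) mod 5. Record the zeros.
  x = 0: [0↦4, 1↦0, 2↦4, 3↦3, 4↦4]  zeros at y ∈ {1}
  x = 1: [0↦0, 1↦3, 2↦3, 3↦2, 4↦2]  zeros at y ∈ {0}
  x = 2: [0↦1, 1↦0, 2↦0, 3↦3, 4↦1]  zeros at y ∈ {1, 2}
  x = 3: [0↦1, 1↦0, 2↦4, 3↦0, 4↦0]  zeros at y ∈ {1, 3, 4}
  x = 4: [0↦4, 1↦2, 2↦4, 3↦2, 4↦3]  zeros at y ∈ ∅
Collecting zeros: affine points = {(0, 1), (1, 0), (2, 1), (2, 2), (3, 1), (3, 3), (3, 4)}.
Total count |C(F_5)_aff| = 7.


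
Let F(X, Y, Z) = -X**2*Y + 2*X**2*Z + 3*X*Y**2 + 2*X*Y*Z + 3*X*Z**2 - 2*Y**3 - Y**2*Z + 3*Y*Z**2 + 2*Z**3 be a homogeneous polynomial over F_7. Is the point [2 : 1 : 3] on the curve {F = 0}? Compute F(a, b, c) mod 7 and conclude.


F(2,1,3) ≡ 0 (mod 7); P is on the curve.

Evaluate F(2, 1, 3) term-by-term (mod 7).
  -X**2*Y ↦ -1·4·1·1 = -4
  2*X**2*Z ↦ 2·4·1·3 = 24
  3*X*Y**2 ↦ 3·2·1·1 = 6
  2*X*Y*Z ↦ 2·2·1·3 = 12
  3*X*Z**2 ↦ 3·2·1·9 = 54
  -2*Y**3 ↦ -2·1·1·1 = -2
  -Y**2*Z ↦ -1·1·1·3 = -3
  3*Y*Z**2 ↦ 3·1·1·9 = 27
  2*Z**3 ↦ 2·1·1·27 = 54
Sum: F(2, 1, 3) = (-4) + (24) + (6) + (12) + (54) + (-2) + (-3) + (27) + (54) = 168.
Reducing mod 7: 168 ≡ 0 (mod 7).
Since F(a, b, c) ≡ 0 (mod 7), P lies on the curve.


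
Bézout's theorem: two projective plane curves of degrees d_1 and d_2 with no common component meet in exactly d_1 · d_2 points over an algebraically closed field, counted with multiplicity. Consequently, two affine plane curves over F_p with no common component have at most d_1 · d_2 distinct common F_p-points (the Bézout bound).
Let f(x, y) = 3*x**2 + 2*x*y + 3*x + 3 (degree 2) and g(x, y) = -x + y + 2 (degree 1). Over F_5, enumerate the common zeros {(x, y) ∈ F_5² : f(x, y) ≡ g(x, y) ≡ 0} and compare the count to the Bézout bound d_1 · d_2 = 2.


Common zeros: {(3, 1)}; count = 1; Bézout bound = 2.

deg(f) = 2, deg(g) = 1, so Bézout bound = 2.
Scan x ∈ F_5. For each x, list the y ∈ F_5 with f(x, y) ≡ 0 and those with g(x, y) ≡ 0 (mod 5); the common zeros in that column are the intersection.
  x = 0: f ≡ 0 at y ∈ ∅; g ≡ 0 at y ∈ {3}; common: ∅.
  x = 1: f ≡ 0 at y ∈ {3}; g ≡ 0 at y ∈ {4}; common: ∅.
  x = 2: f ≡ 0 at y ∈ {1}; g ≡ 0 at y ∈ {0}; common: ∅.
  x = 3: f ≡ 0 at y ∈ {1}; g ≡ 0 at y ∈ {1}; common: {1}.
  x = 4: f ≡ 0 at y ∈ {4}; g ≡ 0 at y ∈ {2}; common: ∅.
Collecting: common zeros = {(3, 1)}, so the count is 1.
Comparison with the Bézout bound: 1 ≤ 2 = deg(f)·deg(g), as expected for curves with no common component (the affine F_5-count falls short of the bound because intersections may lie at infinity, over extension fields, or carry multiplicity).


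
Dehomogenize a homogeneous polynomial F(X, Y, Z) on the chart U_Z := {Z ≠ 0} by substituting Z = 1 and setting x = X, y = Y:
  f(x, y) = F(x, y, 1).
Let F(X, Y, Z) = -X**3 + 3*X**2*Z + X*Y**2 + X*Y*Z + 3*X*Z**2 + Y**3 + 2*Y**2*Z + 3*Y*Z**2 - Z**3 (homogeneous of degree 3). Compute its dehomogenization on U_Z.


f(x, y) = -x**3 + 3*x**2 + x*y**2 + x*y + 3*x + y**3 + 2*y**2 + 3*y - 1

On U_Z we set Z = 1. Each monomial c·X^i·Y^j·Z^k in F becomes c·x^i·y^j·1^k = c·x^i·y^j.
Substituting Z = 1: F(X, Y, 1) = -x**3 + 3*x**2 + x*y**2 + x*y + 3*x + y**3 + 2*y**2 + 3*y - 1.
Note: deg(f) ≤ deg(F) = 3; strict inequality happens when F is divisible by Z (lost terms).


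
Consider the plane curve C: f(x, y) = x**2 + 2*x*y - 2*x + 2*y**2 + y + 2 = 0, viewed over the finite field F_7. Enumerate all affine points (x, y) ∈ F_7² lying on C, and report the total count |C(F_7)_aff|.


Affine F_7-points: {(1, 3), (1, 6), (2, 3), (2, 5), (3, 1), (3, 6), (4, 1), (4, 5)}; count = 8.

For each of the 49 pairs (x, y) ∈ F_7², evaluate f(x, y) mod 7. Record the zeros.
  x = 0: [0↦2, 1↦5, 2↦5, 3↦2, 4↦3, 5↦1, 6↦3]  zeros at y ∈ ∅
  x = 1: [0↦1, 1↦6, 2↦1, 3↦0, 4↦3, 5↦3, 6↦0]  zeros at y ∈ {3, 6}
  x = 2: [0↦2, 1↦2, 2↦6, 3↦0, 4↦5, 5↦0, 6↦6]  zeros at y ∈ {3, 5}
  x = 3: [0↦5, 1↦0, 2↦6, 3↦2, 4↦2, 5↦6, 6↦0]  zeros at y ∈ {1, 6}
  x = 4: [0↦3, 1↦0, 2↦1, 3↦6, 4↦1, 5↦0, 6↦3]  zeros at y ∈ {1, 5}
  x = 5: [0↦3, 1↦2, 2↦5, 3↦5, 4↦2, 5↦3, 6↦1]  zeros at y ∈ ∅
  x = 6: [0↦5, 1↦6, 2↦4, 3↦6, 4↦5, 5↦1, 6↦1]  zeros at y ∈ ∅
Collecting zeros: affine points = {(1, 3), (1, 6), (2, 3), (2, 5), (3, 1), (3, 6), (4, 1), (4, 5)}.
Total count |C(F_7)_aff| = 8.
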